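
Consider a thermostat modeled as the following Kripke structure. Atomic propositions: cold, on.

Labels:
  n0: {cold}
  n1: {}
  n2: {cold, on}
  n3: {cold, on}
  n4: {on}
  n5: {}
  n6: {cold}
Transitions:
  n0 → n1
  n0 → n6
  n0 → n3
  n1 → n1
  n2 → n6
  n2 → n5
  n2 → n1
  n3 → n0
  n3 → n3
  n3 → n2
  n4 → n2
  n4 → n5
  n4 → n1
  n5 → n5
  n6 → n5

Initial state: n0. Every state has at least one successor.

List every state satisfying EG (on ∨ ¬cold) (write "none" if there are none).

States satisfying on ∨ ¬cold: {n1, n2, n3, n4, n5}.
States satisfying EG (on ∨ ¬cold): {n1, n2, n3, n4, n5}.

{n1, n2, n3, n4, n5}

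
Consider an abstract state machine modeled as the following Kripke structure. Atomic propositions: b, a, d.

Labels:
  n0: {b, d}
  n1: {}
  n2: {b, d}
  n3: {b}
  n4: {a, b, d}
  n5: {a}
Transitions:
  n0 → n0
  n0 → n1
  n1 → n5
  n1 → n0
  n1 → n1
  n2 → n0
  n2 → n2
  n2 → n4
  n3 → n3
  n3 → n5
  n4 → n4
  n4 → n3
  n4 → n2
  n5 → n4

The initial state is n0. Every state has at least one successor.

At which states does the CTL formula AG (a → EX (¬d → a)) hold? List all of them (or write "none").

{n0, n1, n2, n3, n4, n5}

States satisfying a → EX (¬d → a): {n0, n1, n2, n3, n4, n5}.
States satisfying AG (a → EX (¬d → a)): {n0, n1, n2, n3, n4, n5}.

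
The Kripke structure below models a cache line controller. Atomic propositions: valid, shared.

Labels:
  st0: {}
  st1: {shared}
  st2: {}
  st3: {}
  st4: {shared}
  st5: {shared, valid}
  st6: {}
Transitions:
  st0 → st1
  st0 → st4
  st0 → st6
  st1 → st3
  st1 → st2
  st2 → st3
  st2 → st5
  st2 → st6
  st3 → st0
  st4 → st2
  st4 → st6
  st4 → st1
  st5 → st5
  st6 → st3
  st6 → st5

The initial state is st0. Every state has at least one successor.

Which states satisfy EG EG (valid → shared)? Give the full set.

{st0, st1, st2, st3, st4, st5, st6}

States satisfying EG (valid → shared): {st0, st1, st2, st3, st4, st5, st6}.
States satisfying EG EG (valid → shared): {st0, st1, st2, st3, st4, st5, st6}.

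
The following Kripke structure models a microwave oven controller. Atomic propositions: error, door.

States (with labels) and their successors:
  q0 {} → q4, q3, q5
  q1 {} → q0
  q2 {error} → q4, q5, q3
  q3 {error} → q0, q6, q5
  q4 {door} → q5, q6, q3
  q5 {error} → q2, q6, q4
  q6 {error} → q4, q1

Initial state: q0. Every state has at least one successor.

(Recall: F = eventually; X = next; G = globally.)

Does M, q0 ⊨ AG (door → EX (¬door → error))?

States satisfying door → EX (¬door → error): {q0, q1, q2, q3, q4, q5, q6}.
States satisfying AG (door → EX (¬door → error)): {q0, q1, q2, q3, q4, q5, q6}.
Every state reachable from q0 satisfies door → EX (¬door → error).
q0 ∈ Sat(AG (door → EX (¬door → error))).

Satisfied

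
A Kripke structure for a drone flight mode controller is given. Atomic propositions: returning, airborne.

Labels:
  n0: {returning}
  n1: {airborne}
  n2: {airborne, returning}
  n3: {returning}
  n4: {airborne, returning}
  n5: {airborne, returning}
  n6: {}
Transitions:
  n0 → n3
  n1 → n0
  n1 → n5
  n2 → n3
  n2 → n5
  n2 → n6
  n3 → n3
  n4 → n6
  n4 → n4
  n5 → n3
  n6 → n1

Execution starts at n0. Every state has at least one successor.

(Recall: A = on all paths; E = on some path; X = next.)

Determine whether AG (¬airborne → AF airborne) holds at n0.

No

States satisfying ¬airborne → AF airborne: {n1, n2, n4, n5, n6}.
States satisfying AG (¬airborne → AF airborne): ∅.
n0 is reachable from n0 and violates ¬airborne → AF airborne, so AG fails at n0.
n0 ∉ Sat(AG (¬airborne → AF airborne)).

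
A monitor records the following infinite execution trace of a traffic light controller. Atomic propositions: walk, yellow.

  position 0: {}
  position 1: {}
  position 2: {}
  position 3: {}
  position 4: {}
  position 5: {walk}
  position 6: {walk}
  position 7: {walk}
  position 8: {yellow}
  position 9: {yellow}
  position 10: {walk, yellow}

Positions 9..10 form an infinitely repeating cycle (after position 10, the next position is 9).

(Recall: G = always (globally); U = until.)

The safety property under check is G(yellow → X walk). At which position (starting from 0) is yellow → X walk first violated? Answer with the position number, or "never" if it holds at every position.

Check yellow → X walk at each position in order: 0 ✓, 1 ✓, 2 ✓, 3 ✓, 4 ✓, 5 ✓, 6 ✓, 7 ✓.
At position 8 the labels are {yellow} and the next position 9 has {yellow}, so yellow → X walk is false there. This is the first violation.

8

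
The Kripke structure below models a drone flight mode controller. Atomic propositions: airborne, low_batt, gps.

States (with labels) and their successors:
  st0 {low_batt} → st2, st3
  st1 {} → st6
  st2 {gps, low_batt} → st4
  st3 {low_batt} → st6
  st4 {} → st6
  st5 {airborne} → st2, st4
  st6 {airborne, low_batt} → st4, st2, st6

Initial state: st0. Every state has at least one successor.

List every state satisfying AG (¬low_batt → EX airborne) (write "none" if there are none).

States satisfying ¬low_batt → EX airborne: {st0, st1, st2, st3, st4, st6}.
States satisfying AG (¬low_batt → EX airborne): {st0, st1, st2, st3, st4, st6}.

{st0, st1, st2, st3, st4, st6}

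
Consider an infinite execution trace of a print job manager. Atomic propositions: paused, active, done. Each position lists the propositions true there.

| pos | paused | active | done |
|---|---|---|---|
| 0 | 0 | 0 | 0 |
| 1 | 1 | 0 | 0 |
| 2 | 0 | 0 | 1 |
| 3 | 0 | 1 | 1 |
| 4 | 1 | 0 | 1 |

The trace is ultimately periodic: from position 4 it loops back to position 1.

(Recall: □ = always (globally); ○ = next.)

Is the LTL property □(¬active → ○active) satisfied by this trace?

¬active → ○active must hold at every position from 0 onward. It fails at position 0, so □(¬active → ○active) is false.
Positions where ¬active holds: 0, 1, 2, 4.
Check ○active at each: 0→fails, 1→fails, 2→ok, 4→fails.

No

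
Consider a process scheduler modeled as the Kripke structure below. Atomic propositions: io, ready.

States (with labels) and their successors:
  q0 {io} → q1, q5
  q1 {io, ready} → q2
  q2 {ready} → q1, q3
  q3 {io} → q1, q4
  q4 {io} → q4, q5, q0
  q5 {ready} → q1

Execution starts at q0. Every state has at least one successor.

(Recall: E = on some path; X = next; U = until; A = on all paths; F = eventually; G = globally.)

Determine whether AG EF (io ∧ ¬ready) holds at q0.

Satisfied

States satisfying EF (io ∧ ¬ready): {q0, q1, q2, q3, q4, q5}.
States satisfying AG EF (io ∧ ¬ready): {q0, q1, q2, q3, q4, q5}.
Every state reachable from q0 satisfies EF (io ∧ ¬ready).
q0 ∈ Sat(AG EF (io ∧ ¬ready)).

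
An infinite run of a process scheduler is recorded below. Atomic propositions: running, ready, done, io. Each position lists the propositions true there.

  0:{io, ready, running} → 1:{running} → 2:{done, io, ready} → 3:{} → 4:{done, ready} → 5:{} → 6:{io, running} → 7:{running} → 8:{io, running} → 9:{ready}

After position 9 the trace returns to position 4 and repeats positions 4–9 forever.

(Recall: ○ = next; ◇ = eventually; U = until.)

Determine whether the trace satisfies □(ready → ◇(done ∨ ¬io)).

Satisfied

ready → ◇(done ∨ ¬io) holds at every position 0..9, and those are all positions ever visited, so □(ready → ◇(done ∨ ¬io)) holds.
Positions where ready holds: 0, 2, 4, 9.
Check ◇(done ∨ ¬io) at each: 0→ok, 2→ok, 4→ok, 9→ok.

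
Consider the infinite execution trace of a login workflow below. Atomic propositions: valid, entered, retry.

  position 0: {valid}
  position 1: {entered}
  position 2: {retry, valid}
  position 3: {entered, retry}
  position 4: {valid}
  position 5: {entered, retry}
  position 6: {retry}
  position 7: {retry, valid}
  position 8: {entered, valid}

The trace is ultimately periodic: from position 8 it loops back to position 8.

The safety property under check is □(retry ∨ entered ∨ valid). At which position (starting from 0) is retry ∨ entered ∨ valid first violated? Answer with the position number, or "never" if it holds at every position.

never

retry ∨ entered ∨ valid holds at every position 0..8, and those are all the positions the trace ever visits, so the invariant □(retry ∨ entered ∨ valid) is never violated.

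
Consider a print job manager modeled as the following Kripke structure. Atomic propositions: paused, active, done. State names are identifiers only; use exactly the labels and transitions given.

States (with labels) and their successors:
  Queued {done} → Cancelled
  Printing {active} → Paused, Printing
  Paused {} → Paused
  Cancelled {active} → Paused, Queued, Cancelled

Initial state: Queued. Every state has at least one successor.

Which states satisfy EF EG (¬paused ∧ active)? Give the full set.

States satisfying EG (¬paused ∧ active): {Printing, Cancelled}.
States satisfying EF EG (¬paused ∧ active): {Queued, Printing, Cancelled}.

{Queued, Printing, Cancelled}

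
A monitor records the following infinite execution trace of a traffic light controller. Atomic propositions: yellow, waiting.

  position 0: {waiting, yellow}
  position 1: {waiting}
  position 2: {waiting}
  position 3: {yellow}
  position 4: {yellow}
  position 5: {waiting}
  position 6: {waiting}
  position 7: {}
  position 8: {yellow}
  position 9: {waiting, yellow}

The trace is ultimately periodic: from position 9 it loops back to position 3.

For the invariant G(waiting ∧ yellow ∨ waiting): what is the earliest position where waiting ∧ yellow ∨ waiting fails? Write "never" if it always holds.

3

Check waiting ∧ yellow ∨ waiting at each position in order: 0 ✓, 1 ✓, 2 ✓.
At position 3 the labels are {yellow}, so waiting ∧ yellow ∨ waiting is false there. This is the first violation.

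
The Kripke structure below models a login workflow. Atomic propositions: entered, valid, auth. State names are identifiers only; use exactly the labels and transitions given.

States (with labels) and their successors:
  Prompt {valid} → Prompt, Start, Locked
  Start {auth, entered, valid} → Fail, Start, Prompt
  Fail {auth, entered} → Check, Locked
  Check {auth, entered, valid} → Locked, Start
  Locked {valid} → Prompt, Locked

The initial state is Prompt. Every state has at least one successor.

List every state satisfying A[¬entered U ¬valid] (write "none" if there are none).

States satisfying ¬entered: {Prompt, Locked}.
States satisfying ¬valid: {Fail}.
States satisfying A[¬entered U ¬valid]: {Fail}.

{Fail}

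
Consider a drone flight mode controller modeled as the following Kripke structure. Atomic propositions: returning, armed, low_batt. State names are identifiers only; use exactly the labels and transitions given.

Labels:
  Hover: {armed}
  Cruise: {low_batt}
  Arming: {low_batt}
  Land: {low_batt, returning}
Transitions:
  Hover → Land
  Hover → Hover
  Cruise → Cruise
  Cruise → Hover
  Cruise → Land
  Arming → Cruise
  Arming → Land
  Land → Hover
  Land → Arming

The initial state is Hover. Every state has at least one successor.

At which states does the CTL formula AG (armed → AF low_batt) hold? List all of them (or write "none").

none

States satisfying armed → AF low_batt: {Cruise, Arming, Land}.
States satisfying AG (armed → AF low_batt): ∅.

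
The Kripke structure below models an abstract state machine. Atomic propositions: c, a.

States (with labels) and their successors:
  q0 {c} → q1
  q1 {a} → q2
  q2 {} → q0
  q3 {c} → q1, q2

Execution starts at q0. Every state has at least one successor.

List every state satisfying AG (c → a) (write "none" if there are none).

none

States satisfying c → a: {q1, q2}.
States satisfying AG (c → a): ∅.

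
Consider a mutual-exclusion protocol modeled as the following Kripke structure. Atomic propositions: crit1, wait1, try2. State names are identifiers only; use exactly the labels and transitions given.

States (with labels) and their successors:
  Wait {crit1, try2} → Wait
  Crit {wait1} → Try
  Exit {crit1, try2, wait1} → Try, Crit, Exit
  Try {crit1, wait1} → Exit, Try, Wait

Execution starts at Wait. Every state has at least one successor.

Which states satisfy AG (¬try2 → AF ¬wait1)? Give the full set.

{Wait}

States satisfying ¬try2 → AF ¬wait1: {Wait, Exit}.
States satisfying AG (¬try2 → AF ¬wait1): {Wait}.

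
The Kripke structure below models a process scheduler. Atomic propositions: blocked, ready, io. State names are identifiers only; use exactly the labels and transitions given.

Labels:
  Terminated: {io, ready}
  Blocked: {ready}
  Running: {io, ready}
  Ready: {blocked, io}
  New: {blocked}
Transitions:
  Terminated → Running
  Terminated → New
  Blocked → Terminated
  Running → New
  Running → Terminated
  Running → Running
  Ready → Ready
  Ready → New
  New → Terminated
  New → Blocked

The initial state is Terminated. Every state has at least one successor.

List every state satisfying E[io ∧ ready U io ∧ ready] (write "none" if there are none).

States satisfying io ∧ ready: {Terminated, Running}.
States satisfying E[io ∧ ready U io ∧ ready]: {Terminated, Running}.

{Terminated, Running}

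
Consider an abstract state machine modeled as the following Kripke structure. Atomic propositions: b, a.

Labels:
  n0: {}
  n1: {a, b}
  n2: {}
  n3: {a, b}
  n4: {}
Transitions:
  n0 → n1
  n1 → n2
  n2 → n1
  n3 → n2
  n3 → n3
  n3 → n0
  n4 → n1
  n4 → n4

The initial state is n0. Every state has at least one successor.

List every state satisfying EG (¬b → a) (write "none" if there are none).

States satisfying ¬b → a: {n1, n3}.
States satisfying EG (¬b → a): {n3}.

{n3}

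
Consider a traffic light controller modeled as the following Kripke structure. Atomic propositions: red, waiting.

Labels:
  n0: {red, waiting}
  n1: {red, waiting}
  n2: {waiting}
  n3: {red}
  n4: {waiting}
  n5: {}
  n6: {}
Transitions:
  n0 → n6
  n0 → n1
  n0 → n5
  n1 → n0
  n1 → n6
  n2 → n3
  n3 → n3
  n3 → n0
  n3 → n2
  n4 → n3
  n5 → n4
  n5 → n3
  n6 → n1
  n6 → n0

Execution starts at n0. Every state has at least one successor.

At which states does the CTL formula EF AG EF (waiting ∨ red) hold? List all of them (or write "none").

States satisfying AG EF (waiting ∨ red): {n0, n1, n2, n3, n4, n5, n6}.
States satisfying EF AG EF (waiting ∨ red): {n0, n1, n2, n3, n4, n5, n6}.

{n0, n1, n2, n3, n4, n5, n6}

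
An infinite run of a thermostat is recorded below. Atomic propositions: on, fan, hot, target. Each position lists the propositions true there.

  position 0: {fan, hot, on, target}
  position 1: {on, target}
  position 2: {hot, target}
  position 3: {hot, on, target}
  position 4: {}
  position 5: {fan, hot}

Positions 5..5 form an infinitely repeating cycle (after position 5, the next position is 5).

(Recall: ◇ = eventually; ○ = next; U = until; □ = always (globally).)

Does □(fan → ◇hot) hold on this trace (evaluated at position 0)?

fan → ◇hot holds at every position 0..5, and those are all positions ever visited, so □(fan → ◇hot) holds.
Positions where fan holds: 0, 5.
Check ◇hot at each: 0→ok, 5→ok.

Yes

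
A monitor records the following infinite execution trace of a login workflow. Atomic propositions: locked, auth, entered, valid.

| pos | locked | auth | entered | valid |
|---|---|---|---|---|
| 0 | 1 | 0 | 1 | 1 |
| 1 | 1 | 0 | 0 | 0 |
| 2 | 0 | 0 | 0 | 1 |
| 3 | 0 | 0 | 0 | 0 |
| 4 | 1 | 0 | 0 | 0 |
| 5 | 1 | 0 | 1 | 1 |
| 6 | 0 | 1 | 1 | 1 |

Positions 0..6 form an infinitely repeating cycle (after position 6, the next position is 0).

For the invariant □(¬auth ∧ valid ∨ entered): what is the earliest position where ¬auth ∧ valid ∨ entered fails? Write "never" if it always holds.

1

Check ¬auth ∧ valid ∨ entered at each position in order: 0 ✓.
At position 1 the labels are {locked}, so ¬auth ∧ valid ∨ entered is false there. This is the first violation.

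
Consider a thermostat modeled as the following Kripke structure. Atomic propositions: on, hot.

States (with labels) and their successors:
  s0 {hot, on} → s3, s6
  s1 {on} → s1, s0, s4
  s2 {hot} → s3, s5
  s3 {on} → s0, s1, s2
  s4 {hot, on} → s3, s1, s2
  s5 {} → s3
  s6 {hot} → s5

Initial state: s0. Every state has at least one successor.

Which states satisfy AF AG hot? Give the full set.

States satisfying AG hot: ∅.
States satisfying AF AG hot: ∅.

none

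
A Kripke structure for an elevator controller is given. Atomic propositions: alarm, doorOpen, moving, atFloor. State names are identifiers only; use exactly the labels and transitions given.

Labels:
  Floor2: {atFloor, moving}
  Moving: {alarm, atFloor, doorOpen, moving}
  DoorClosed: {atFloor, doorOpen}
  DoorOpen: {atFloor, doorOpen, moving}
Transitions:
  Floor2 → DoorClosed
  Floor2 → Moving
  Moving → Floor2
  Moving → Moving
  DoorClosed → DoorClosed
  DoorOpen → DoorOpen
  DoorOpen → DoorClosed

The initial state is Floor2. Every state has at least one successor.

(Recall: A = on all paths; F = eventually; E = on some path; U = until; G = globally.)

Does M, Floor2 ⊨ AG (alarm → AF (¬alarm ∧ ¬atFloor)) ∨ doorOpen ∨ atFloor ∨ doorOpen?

States satisfying alarm → AF (¬alarm ∧ ¬atFloor): {Floor2, DoorClosed, DoorOpen}.
States satisfying AG (alarm → AF (¬alarm ∧ ¬atFloor)): {DoorClosed, DoorOpen}.
States satisfying atFloor ∨ doorOpen: {Floor2, Moving, DoorClosed, DoorOpen}.
States satisfying doorOpen ∨ atFloor ∨ doorOpen: {Floor2, Moving, DoorClosed, DoorOpen}.
States satisfying AG (alarm → AF (¬alarm ∧ ¬atFloor)) ∨ doorOpen ∨ atFloor ∨ doorOpen: {Floor2, Moving, DoorClosed, DoorOpen}.
Floor2 ∈ Sat(AG (alarm → AF (¬alarm ∧ ¬atFloor)) ∨ doorOpen ∨ atFloor ∨ doorOpen).

Holds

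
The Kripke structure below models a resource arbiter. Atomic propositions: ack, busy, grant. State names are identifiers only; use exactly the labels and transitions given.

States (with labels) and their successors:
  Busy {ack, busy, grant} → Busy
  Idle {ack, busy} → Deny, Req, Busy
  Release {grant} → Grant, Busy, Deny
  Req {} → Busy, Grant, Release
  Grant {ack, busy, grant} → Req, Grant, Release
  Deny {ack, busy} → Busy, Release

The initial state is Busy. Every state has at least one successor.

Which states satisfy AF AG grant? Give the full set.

{Busy}

States satisfying AG grant: {Busy}.
States satisfying AF AG grant: {Busy}.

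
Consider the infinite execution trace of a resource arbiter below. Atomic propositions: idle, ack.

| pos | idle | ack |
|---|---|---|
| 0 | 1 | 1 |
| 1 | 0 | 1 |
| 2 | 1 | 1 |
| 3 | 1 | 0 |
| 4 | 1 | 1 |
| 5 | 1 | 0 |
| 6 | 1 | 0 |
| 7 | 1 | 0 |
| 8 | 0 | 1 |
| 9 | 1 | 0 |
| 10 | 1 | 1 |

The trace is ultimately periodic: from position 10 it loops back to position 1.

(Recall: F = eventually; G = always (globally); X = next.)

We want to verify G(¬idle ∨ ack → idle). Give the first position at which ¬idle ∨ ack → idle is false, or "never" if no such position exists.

Check ¬idle ∨ ack → idle at each position in order: 0 ✓.
At position 1 the labels are {ack}, so ¬idle ∨ ack → idle is false there. This is the first violation.

1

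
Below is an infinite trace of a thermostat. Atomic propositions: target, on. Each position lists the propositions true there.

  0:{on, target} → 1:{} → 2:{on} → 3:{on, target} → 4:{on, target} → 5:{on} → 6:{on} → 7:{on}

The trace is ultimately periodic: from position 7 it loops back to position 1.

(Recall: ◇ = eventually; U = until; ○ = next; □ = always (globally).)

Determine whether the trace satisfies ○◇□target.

The position after 0 is 1; ◇□target is false there.

Violated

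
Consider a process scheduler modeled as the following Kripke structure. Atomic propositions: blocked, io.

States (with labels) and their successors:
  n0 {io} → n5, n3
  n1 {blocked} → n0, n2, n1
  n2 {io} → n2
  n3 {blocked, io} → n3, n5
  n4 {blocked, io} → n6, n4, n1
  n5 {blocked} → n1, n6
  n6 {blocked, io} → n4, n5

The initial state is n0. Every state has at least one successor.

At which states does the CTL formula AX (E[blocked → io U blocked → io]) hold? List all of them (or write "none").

States satisfying E[blocked → io U blocked → io]: {n0, n2, n3, n4, n6}.
States satisfying AX (E[blocked → io U blocked → io]): {n2}.

{n2}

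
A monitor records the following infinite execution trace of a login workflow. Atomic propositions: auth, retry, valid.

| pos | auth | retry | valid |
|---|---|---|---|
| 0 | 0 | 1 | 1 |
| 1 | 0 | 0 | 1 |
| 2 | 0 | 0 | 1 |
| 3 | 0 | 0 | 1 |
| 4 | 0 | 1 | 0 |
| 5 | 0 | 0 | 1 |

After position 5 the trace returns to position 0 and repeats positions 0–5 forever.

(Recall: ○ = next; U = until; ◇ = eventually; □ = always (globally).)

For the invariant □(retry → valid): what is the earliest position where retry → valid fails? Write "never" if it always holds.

4

Check retry → valid at each position in order: 0 ✓, 1 ✓, 2 ✓, 3 ✓.
At position 4 the labels are {retry}, so retry → valid is false there. This is the first violation.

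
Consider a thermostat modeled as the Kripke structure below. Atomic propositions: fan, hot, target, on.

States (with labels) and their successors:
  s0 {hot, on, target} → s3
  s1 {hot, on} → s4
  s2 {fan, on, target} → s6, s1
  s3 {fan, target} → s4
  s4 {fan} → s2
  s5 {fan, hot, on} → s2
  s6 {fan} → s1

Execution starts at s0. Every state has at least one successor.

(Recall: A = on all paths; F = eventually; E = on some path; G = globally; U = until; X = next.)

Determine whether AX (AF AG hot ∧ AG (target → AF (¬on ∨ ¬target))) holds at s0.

States satisfying AF AG hot ∧ AG (target → AF (¬on ∨ ¬target)): ∅.
States satisfying AX (AF AG hot ∧ AG (target → AF (¬on ∨ ¬target))): ∅.
s0 ∉ Sat(AX (AF AG hot ∧ AG (target → AF (¬on ∨ ¬target)))).

No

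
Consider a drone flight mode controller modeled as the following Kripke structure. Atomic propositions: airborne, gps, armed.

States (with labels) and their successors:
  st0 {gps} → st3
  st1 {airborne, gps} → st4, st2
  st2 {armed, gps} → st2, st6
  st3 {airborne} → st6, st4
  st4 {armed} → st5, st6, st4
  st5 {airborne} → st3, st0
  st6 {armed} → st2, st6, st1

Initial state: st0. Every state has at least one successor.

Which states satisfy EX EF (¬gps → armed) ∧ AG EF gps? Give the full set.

States satisfying EF (¬gps → armed): {st0, st1, st2, st3, st4, st5, st6}.
States satisfying EX EF (¬gps → armed): {st0, st1, st2, st3, st4, st5, st6}.
States satisfying EF gps: {st0, st1, st2, st3, st4, st5, st6}.
States satisfying AG EF gps: {st0, st1, st2, st3, st4, st5, st6}.
States satisfying EX EF (¬gps → armed) ∧ AG EF gps: {st0, st1, st2, st3, st4, st5, st6}.

{st0, st1, st2, st3, st4, st5, st6}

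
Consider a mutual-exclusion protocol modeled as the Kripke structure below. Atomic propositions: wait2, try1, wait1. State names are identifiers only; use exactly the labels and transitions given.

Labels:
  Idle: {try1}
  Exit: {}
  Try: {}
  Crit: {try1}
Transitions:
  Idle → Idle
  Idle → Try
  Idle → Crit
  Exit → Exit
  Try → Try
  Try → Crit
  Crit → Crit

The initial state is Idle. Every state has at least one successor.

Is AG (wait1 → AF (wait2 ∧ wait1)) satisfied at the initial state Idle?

States satisfying wait1 → AF (wait2 ∧ wait1): {Idle, Exit, Try, Crit}.
States satisfying AG (wait1 → AF (wait2 ∧ wait1)): {Idle, Exit, Try, Crit}.
Every state reachable from Idle satisfies wait1 → AF (wait2 ∧ wait1).
Idle ∈ Sat(AG (wait1 → AF (wait2 ∧ wait1))).

Satisfied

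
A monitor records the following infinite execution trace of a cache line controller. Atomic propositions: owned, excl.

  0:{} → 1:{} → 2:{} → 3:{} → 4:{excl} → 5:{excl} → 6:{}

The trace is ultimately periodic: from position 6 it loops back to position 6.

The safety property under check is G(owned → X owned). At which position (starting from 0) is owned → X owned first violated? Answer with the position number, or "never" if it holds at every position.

owned → X owned holds at every position 0..6, and those are all the positions the trace ever visits, so the invariant G(owned → X owned) is never violated.

never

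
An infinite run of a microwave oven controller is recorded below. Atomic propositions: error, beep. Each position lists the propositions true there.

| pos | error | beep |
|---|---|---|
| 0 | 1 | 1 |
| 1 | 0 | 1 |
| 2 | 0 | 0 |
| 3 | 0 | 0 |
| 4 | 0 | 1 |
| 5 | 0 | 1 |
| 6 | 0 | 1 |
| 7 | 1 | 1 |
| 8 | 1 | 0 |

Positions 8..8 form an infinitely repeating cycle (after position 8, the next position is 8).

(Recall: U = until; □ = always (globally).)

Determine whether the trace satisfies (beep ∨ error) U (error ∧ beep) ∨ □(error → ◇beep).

Satisfied

Walking from position 0: error ∧ beep first holds at position 0, and beep ∨ error holds at every earlier position along the way, so (beep ∨ error) U (error ∧ beep) holds.
error → ◇beep must hold at every position from 0 onward. It fails at position 8, so □(error → ◇beep) is false.
Positions where error holds: 0, 7, 8.
Check ◇beep at each: 0→ok, 7→ok, 8→fails.
At position 0: (beep ∨ error) U (error ∧ beep) is true; □(error → ◇beep) is false; so (beep ∨ error) U (error ∧ beep) ∨ □(error → ◇beep) is true.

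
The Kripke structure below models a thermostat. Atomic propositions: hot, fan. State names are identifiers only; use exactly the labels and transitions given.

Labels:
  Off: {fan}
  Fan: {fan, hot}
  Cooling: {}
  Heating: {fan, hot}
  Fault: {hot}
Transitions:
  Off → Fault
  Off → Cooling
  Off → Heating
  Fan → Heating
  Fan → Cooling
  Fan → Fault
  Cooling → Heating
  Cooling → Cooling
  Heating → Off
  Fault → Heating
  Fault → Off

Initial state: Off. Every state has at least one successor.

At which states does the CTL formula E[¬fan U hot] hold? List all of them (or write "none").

{Fan, Cooling, Heating, Fault}

States satisfying ¬fan: {Cooling, Fault}.
States satisfying hot: {Fan, Heating, Fault}.
States satisfying E[¬fan U hot]: {Fan, Cooling, Heating, Fault}.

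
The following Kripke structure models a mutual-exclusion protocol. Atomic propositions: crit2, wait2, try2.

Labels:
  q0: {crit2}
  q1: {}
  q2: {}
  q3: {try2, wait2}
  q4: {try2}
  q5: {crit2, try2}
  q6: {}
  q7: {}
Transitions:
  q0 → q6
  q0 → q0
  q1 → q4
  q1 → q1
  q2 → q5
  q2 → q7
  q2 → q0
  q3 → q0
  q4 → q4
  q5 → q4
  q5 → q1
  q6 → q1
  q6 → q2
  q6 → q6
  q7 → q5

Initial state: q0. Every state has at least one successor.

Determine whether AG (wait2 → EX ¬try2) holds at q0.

Yes

States satisfying wait2 → EX ¬try2: {q0, q1, q2, q3, q4, q5, q6, q7}.
States satisfying AG (wait2 → EX ¬try2): {q0, q1, q2, q3, q4, q5, q6, q7}.
Every state reachable from q0 satisfies wait2 → EX ¬try2.
q0 ∈ Sat(AG (wait2 → EX ¬try2)).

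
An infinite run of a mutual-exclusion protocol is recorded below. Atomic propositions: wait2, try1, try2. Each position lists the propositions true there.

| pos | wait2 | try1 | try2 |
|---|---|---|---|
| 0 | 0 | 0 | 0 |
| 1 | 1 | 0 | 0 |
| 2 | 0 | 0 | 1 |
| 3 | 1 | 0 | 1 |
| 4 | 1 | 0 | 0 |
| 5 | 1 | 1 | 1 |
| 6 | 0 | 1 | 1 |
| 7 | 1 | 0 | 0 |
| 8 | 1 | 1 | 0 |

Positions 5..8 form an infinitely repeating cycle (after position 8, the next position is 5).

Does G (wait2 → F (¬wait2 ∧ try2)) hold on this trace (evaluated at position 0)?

Satisfied

wait2 → F (¬wait2 ∧ try2) holds at every position 0..8, and those are all positions ever visited, so G (wait2 → F (¬wait2 ∧ try2)) holds.
Positions where wait2 holds: 1, 3, 4, 5, 7, 8.
Check F (¬wait2 ∧ try2) at each: 1→ok, 3→ok, 4→ok, 5→ok, 7→ok, 8→ok.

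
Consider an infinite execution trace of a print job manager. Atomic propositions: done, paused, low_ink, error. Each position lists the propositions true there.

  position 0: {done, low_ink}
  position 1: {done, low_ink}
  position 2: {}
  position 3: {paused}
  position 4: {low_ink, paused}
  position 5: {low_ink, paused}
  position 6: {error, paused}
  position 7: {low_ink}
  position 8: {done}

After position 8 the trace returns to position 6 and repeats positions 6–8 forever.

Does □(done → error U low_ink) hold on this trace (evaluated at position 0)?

No

done → error U low_ink must hold at every position from 0 onward. It fails at position 8, so □(done → error U low_ink) is false.
Positions where done holds: 0, 1, 8.
Check error U low_ink at each: 0→ok, 1→ok, 8→fails.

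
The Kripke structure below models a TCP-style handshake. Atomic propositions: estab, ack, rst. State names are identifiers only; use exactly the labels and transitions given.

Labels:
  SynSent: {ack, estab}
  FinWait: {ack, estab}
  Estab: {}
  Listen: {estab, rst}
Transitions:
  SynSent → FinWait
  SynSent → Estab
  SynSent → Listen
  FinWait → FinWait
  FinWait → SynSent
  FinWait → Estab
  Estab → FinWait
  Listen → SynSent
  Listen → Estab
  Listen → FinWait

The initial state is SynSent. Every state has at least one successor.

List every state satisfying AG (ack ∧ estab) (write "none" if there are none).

States satisfying ack ∧ estab: {SynSent, FinWait}.
States satisfying AG (ack ∧ estab): ∅.

none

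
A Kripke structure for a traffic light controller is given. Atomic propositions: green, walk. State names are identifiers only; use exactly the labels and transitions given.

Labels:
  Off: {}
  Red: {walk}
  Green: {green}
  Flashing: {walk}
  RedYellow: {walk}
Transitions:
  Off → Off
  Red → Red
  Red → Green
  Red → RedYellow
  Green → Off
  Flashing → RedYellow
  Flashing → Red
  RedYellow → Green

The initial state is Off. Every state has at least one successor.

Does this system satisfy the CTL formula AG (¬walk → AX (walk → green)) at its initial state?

States satisfying ¬walk → AX (walk → green): {Off, Red, Green, Flashing, RedYellow}.
States satisfying AG (¬walk → AX (walk → green)): {Off, Red, Green, Flashing, RedYellow}.
Every state reachable from Off satisfies ¬walk → AX (walk → green).
Off ∈ Sat(AG (¬walk → AX (walk → green))).

Yes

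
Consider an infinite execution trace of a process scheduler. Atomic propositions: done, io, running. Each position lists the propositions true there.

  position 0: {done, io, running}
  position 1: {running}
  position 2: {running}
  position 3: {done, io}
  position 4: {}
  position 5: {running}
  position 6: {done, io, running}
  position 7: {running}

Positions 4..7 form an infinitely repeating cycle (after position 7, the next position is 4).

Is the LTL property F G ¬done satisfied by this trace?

G ¬done is false at every position 0..7, so it never becomes true and F G ¬done fails.

Does not hold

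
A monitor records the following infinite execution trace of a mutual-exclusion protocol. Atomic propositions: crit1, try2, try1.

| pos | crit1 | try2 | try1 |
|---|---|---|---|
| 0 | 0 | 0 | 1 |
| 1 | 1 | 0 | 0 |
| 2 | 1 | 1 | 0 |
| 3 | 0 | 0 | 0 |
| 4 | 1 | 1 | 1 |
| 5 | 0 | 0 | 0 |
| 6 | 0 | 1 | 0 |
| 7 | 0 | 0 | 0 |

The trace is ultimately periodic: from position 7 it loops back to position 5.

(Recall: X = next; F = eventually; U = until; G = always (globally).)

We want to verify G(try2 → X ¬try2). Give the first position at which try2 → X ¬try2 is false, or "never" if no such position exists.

try2 → X ¬try2 holds at every position 0..7, and those are all the positions the trace ever visits, so the invariant G(try2 → X ¬try2) is never violated.

never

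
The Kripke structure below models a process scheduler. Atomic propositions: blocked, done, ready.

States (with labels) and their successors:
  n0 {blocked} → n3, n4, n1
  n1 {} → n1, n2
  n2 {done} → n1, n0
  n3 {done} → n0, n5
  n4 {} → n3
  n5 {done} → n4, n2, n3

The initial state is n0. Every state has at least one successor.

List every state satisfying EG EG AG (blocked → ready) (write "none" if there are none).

none

States satisfying EG AG (blocked → ready): ∅.
States satisfying EG EG AG (blocked → ready): ∅.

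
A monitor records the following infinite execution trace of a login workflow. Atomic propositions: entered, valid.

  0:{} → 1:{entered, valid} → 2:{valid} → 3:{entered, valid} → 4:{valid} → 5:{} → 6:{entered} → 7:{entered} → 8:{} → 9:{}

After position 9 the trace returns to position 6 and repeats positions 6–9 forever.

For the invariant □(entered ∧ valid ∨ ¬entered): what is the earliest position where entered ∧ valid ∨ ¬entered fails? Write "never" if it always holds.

6

Check entered ∧ valid ∨ ¬entered at each position in order: 0 ✓, 1 ✓, 2 ✓, 3 ✓, 4 ✓, 5 ✓.
At position 6 the labels are {entered}, so entered ∧ valid ∨ ¬entered is false there. This is the first violation.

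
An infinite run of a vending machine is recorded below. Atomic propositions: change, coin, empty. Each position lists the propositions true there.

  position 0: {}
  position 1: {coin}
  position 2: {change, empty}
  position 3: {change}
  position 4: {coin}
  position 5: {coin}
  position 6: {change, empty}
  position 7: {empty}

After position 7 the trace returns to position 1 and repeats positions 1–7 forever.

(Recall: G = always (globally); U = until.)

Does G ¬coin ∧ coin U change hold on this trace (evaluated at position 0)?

¬coin must hold at every position from 0 onward. It fails at position 1, so G ¬coin is false.
Walking from position 0: at position 0, change has not yet held and coin fails, so coin U change is false.
At position 0: G ¬coin is false; coin U change is false; so G ¬coin ∧ coin U change is false.

Violated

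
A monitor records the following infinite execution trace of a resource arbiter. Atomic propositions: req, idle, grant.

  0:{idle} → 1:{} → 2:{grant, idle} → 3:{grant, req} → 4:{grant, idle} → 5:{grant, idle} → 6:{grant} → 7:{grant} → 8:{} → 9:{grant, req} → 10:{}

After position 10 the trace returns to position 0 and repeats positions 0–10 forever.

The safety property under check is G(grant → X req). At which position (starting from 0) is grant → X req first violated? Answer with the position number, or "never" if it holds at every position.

Check grant → X req at each position in order: 0 ✓, 1 ✓, 2 ✓.
At position 3 the labels are {grant, req} and the next position 4 has {grant, idle}, so grant → X req is false there. This is the first violation.

3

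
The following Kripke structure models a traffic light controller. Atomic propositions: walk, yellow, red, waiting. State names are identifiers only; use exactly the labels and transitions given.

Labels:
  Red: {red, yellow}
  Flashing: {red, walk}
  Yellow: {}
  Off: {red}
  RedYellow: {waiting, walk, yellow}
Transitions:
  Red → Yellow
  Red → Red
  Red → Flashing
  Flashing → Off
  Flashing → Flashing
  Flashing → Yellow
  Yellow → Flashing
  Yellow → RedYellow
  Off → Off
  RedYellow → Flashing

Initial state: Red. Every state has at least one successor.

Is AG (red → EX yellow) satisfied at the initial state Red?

Does not hold

States satisfying red → EX yellow: {Red, Yellow, RedYellow}.
States satisfying AG (red → EX yellow): ∅.
Flashing is reachable from Red and violates red → EX yellow, so AG fails at Red.
Red ∉ Sat(AG (red → EX yellow)).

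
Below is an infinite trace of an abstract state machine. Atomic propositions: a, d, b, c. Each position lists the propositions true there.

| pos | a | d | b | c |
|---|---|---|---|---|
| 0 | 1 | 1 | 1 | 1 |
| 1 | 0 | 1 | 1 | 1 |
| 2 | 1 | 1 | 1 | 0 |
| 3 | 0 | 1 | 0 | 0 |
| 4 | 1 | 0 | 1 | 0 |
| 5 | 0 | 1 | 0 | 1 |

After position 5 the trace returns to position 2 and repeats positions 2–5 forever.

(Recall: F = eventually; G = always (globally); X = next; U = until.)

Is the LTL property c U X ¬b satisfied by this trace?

Walking from position 0: X ¬b first holds at position 2, and c holds at every earlier position along the way, so c U X ¬b holds.

Yes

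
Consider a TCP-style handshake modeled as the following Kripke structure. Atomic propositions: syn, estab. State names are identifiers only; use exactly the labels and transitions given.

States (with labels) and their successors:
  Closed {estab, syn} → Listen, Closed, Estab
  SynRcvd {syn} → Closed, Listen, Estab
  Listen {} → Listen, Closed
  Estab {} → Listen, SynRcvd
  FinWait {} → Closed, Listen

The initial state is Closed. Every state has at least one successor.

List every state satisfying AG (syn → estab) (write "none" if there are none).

States satisfying syn → estab: {Closed, Listen, Estab, FinWait}.
States satisfying AG (syn → estab): ∅.

none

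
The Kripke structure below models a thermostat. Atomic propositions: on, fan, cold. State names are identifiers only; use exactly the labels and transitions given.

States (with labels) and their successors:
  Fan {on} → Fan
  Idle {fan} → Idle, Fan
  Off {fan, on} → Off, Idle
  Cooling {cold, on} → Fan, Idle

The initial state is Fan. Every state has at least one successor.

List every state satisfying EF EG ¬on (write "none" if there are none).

{Idle, Off, Cooling}

States satisfying EG ¬on: {Idle}.
States satisfying EF EG ¬on: {Idle, Off, Cooling}.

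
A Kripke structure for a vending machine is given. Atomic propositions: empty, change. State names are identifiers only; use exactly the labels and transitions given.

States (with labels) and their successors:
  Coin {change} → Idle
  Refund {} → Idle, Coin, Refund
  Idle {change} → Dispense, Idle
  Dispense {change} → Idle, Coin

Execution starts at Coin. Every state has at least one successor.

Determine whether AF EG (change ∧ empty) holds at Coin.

Does not hold

States satisfying EG (change ∧ empty): ∅.
States satisfying AF EG (change ∧ empty): ∅.
There is a path from Coin along which EG (change ∧ empty) never holds.
Coin ∉ Sat(AF EG (change ∧ empty)).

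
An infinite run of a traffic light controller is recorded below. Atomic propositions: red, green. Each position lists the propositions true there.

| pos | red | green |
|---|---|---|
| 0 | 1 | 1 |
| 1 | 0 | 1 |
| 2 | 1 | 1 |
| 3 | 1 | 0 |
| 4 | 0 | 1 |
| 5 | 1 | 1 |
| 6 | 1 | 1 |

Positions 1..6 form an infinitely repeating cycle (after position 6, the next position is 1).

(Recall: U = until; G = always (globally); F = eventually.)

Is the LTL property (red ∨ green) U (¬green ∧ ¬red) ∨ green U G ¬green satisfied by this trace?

¬green ∧ ¬red never holds along the trace, so (red ∨ green) U (¬green ∧ ¬red) is false.
Walking from position 0: at position 3, G ¬green has not yet held and green fails, so green U G ¬green is false.
At position 0: (red ∨ green) U (¬green ∧ ¬red) is false; green U G ¬green is false; so (red ∨ green) U (¬green ∧ ¬red) ∨ green U G ¬green is false.

No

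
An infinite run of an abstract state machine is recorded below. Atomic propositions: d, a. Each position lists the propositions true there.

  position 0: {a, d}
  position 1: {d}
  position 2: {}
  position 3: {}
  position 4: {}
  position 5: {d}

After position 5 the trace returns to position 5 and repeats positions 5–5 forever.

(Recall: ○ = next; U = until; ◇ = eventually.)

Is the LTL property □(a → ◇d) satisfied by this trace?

Satisfied

a → ◇d holds at every position 0..5, and those are all positions ever visited, so □(a → ◇d) holds.
Positions where a holds: 0.
Check ◇d at each: 0→ok.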